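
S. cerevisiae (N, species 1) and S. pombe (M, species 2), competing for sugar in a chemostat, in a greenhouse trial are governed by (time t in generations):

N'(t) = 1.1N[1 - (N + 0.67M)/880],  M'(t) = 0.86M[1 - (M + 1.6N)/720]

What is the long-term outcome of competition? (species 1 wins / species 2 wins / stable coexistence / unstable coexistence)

Compare the nullcline intercepts: K1/α12 = 880/0.67 = 1310 > K2 = 720; K2/α21 = 720/1.6 = 450 < K1 = 880.
Since the inequalities point opposite ways, species 1 can invade but species 2 cannot.

species 1 excludes species 2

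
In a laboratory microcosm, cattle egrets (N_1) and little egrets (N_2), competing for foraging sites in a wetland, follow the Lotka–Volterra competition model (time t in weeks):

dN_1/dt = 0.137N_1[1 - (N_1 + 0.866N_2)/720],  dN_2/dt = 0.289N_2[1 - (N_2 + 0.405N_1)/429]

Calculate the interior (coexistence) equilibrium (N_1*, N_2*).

Setting both brackets to zero gives the nullclines N_1 + 0.866N_2 = 720 and 0.405N_1 + N_2 = 429.
Substituting N_2 = 429 - 0.405N_1 into the first: N_1(1 - 0.866·0.405) = 720 - 0.866·429.
So N_1* = 348/0.649 = 537, and then N_2* = 429 - 0.405·537 = 212.

N_1* ≈ 537, N_2* ≈ 212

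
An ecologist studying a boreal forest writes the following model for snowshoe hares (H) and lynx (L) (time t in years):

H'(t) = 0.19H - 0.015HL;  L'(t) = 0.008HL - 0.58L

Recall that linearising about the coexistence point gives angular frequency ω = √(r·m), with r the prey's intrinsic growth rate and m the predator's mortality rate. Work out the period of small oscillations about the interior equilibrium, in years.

Here r = 0.19 and m = 0.58, so r·m = 0.11.
ω = √0.11 = 0.332 per year, hence T = 2π/ω ≈ 18.9 years.

T ≈ 18.9 years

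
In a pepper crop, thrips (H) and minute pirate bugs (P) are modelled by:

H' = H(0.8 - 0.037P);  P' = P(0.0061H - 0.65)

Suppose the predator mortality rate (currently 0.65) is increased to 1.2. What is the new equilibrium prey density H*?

H* ≈ 197

At the interior fixed point, setting dP/dt = 0 with P > 0 fixes H* = (predator death rate)/(HP coefficient) — independent of the other coefficients.
With the change, H* = 1.2/0.0061 = 197; it rises from 107.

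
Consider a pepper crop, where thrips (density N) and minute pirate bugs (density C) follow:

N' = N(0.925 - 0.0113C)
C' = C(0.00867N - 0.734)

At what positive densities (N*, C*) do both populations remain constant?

Set dC/dt = 0 with C > 0: 0.00867N - 0.734 = 0, so N* = 0.734/0.00867 = 84.7.
Set dN/dt = 0 with N > 0: 0.925 - 0.0113C = 0, so C* = 0.925/0.0113 = 81.9.

N* ≈ 84.7, C* ≈ 81.9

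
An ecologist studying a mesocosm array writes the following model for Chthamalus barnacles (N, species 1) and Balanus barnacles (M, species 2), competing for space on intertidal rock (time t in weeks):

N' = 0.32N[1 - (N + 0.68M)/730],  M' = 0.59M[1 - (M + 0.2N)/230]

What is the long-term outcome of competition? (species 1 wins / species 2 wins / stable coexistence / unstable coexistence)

Compare the nullcline intercepts: K1/α12 = 730/0.68 = 1070 > K2 = 230; K2/α21 = 230/0.2 = 1150 > K1 = 730.
Since both inequalities hold, each species can invade when rare, so the interior equilibrium is stable.

stable coexistence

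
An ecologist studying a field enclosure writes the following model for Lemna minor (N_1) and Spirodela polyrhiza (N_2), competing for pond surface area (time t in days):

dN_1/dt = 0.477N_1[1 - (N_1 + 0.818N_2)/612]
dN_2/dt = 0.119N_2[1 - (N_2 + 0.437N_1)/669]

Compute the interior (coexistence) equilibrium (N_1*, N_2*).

Setting both brackets to zero gives the nullclines N_1 + 0.818N_2 = 612 and 0.437N_1 + N_2 = 669.
Substituting N_2 = 669 - 0.437N_1 into the first: N_1(1 - 0.818·0.437) = 612 - 0.818·669.
So N_1* = 64.8/0.643 = 101, and then N_2* = 669 - 0.437·101 = 625.

N_1* ≈ 101, N_2* ≈ 625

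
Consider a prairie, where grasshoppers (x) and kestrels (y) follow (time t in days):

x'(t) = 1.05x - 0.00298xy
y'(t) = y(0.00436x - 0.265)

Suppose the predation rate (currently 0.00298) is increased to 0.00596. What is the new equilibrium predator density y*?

y* ≈ 176

At the interior fixed point, setting dx/dt = 0 with x > 0 fixes y* = (prey growth rate)/(xy coefficient) — independent of the other coefficients.
With the change, y* = 1.05/0.00596 = 176; it falls from 352.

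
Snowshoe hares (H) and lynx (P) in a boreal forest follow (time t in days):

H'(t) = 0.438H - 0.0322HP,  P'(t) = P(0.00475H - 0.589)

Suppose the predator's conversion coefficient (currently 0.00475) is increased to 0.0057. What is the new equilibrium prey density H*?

At the interior fixed point, setting dP/dt = 0 with P > 0 fixes H* = (predator death rate)/(HP coefficient) — independent of the other coefficients.
With the change, H* = 0.589/0.0057 = 103; it falls from 124.

H* ≈ 103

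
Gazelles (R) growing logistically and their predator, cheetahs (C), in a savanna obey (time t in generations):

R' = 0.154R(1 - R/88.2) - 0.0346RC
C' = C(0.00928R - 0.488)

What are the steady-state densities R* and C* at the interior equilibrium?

R* ≈ 52.6, C* ≈ 1.8

From dC/dt = 0 with C > 0: 0.00928R* = 0.488, so R* = 52.6.
Substitute into dR/dt = 0: 0.154(1 - 52.6/88.2) = 0.0346C*.
The bracket is 0.404, giving C* = 0.0622/0.0346 = 1.8.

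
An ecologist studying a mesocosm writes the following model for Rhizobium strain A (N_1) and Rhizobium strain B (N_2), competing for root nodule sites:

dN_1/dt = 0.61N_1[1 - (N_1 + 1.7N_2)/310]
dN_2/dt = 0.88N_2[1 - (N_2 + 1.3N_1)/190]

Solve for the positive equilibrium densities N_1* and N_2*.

Setting both brackets to zero gives the nullclines N_1 + 1.7N_2 = 310 and 1.3N_1 + N_2 = 190.
Substituting N_2 = 190 - 1.3N_1 into the first: N_1(1 - 1.7·1.3) = 310 - 1.7·190.
So N_1* = -13/-1.21 = 10.7, and then N_2* = 190 - 1.3·10.7 = 176.

N_1* ≈ 10.7, N_2* ≈ 176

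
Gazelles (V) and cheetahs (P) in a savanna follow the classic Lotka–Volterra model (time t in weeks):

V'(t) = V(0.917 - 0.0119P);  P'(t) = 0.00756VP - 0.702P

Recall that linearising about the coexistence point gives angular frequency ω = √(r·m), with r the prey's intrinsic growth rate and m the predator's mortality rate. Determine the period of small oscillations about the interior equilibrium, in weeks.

T ≈ 7.83 weeks

Here r = 0.917 and m = 0.702, so r·m = 0.644.
ω = √0.644 = 0.802 per week, hence T = 2π/ω ≈ 7.83 weeks.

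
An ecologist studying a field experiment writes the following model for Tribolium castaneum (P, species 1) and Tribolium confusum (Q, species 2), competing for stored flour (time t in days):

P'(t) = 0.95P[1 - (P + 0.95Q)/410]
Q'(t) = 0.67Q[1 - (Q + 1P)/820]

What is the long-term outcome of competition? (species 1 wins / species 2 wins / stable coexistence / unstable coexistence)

Compare the nullcline intercepts: K1/α12 = 410/0.95 = 432 < K2 = 820; K2/α21 = 820/1 = 820 > K1 = 410.
Since the inequalities point opposite ways, species 2 can invade but species 1 cannot.

species 2 excludes species 1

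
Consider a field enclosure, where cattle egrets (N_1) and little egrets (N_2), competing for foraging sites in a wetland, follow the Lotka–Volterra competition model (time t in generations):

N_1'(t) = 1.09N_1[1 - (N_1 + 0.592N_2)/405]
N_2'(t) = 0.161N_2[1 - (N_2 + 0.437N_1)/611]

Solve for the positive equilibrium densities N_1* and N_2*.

Setting both brackets to zero gives the nullclines N_1 + 0.592N_2 = 405 and 0.437N_1 + N_2 = 611.
Substituting N_2 = 611 - 0.437N_1 into the first: N_1(1 - 0.592·0.437) = 405 - 0.592·611.
So N_1* = 43.3/0.741 = 58.4, and then N_2* = 611 - 0.437·58.4 = 585.

N_1* ≈ 58.4, N_2* ≈ 585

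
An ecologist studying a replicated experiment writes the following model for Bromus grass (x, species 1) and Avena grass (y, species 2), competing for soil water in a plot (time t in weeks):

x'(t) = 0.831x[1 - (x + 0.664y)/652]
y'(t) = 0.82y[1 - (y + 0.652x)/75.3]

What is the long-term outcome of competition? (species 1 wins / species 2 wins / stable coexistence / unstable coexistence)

species 1 excludes species 2

Compare the nullcline intercepts: K1/α12 = 652/0.664 = 982 > K2 = 75.3; K2/α21 = 75.3/0.652 = 115 < K1 = 652.
Since the inequalities point opposite ways, species 1 can invade but species 2 cannot.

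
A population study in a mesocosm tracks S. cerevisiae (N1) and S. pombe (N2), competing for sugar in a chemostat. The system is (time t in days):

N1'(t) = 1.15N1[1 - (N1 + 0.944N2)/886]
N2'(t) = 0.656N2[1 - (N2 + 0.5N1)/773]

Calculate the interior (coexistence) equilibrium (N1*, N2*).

N1* ≈ 296, N2* ≈ 625

Setting both brackets to zero gives the nullclines N1 + 0.944N2 = 886 and 0.5N1 + N2 = 773.
Substituting N2 = 773 - 0.5N1 into the first: N1(1 - 0.944·0.5) = 886 - 0.944·773.
So N1* = 156/0.528 = 296, and then N2* = 773 - 0.5·296 = 625.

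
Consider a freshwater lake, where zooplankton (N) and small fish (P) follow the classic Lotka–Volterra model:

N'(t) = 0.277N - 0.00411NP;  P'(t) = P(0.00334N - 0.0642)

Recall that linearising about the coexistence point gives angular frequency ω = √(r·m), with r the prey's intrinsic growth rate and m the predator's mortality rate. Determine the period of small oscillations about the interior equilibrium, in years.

Here r = 0.277 and m = 0.0642, so r·m = 0.0178.
ω = √0.0178 = 0.133 per year, hence T = 2π/ω ≈ 47.1 years.

T ≈ 47.1 years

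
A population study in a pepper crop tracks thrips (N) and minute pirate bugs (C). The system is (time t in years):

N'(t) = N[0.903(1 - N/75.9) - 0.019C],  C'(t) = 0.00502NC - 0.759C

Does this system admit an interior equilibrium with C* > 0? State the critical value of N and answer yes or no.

Threshold N = 151; K < 151, so no, the predator goes extinct.

The predator equation gives dC/dt > 0 only when N > 0.759/0.00502 = 151.
Without the predator, N → K = 75.9. Since 75.9 < 151, the predator cannot invade.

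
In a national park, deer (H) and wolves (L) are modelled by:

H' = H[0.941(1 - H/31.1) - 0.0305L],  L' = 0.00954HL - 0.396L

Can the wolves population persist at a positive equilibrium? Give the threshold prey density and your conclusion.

Threshold H = 41.5; K < 41.5, so no, the predator goes extinct.

The predator equation gives dL/dt > 0 only when H > 0.396/0.00954 = 41.5.
Without the predator, H → K = 31.1. Since 31.1 < 41.5, the predator cannot invade.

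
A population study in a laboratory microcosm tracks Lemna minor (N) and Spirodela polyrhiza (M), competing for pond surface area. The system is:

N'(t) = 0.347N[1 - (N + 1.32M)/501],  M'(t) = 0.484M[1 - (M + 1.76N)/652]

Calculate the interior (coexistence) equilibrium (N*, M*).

Setting both brackets to zero gives the nullclines N + 1.32M = 501 and 1.76N + M = 652.
Substituting M = 652 - 1.76N into the first: N(1 - 1.32·1.76) = 501 - 1.32·652.
So N* = -360/-1.32 = 272, and then M* = 652 - 1.76·272 = 174.

N* ≈ 272, M* ≈ 174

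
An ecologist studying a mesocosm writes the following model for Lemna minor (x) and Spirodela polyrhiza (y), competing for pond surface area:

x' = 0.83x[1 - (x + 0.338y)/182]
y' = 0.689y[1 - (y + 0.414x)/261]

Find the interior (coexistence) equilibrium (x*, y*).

x* ≈ 109, y* ≈ 216

Setting both brackets to zero gives the nullclines x + 0.338y = 182 and 0.414x + y = 261.
Substituting y = 261 - 0.414x into the first: x(1 - 0.338·0.414) = 182 - 0.338·261.
So x* = 93.8/0.86 = 109, and then y* = 261 - 0.414·109 = 216.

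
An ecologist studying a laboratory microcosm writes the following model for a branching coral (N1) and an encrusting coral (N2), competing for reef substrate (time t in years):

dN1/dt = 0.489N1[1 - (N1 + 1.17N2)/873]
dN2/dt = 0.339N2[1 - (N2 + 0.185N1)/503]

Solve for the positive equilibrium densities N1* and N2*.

N1* ≈ 363, N2* ≈ 436

Setting both brackets to zero gives the nullclines N1 + 1.17N2 = 873 and 0.185N1 + N2 = 503.
Substituting N2 = 503 - 0.185N1 into the first: N1(1 - 1.17·0.185) = 873 - 1.17·503.
So N1* = 284/0.784 = 363, and then N2* = 503 - 0.185·363 = 436.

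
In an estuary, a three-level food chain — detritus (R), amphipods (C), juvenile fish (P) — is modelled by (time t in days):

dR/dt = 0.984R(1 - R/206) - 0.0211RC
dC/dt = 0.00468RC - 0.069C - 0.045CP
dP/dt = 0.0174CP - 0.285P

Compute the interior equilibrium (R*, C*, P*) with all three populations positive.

From dP/dt = 0: 0.0174C* = 0.285, so C* = 16.4.
From dR/dt = 0: 0.984(1 - R*/206) = 0.0211·16.4, giving R* = 206·(1 - 0.351) = 134.
From dC/dt = 0: 0.00468·134 - 0.069 = 0.045P*, so P* = 0.556/0.045 = 12.4.

R* ≈ 134, C* ≈ 16.4, P* ≈ 12.4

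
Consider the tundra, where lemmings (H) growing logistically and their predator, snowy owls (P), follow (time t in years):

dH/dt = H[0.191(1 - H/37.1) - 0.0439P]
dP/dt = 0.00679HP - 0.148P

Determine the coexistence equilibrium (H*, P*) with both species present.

From dP/dt = 0 with P > 0: 0.00679H* = 0.148, so H* = 21.8.
Substitute into dH/dt = 0: 0.191(1 - 21.8/37.1) = 0.0439P*.
The bracket is 0.412, giving P* = 0.0788/0.0439 = 1.79.

H* ≈ 21.8, P* ≈ 1.79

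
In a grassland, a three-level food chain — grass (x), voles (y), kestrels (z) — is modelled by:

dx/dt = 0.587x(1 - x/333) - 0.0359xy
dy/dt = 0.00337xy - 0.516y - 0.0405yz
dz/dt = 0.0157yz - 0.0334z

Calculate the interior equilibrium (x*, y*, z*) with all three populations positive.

From dz/dt = 0: 0.0157y* = 0.0334, so y* = 2.13.
From dx/dt = 0: 0.587(1 - x*/333) = 0.0359·2.13, giving x* = 333·(1 - 0.13) = 290.
From dy/dt = 0: 0.00337·290 - 0.516 = 0.0405z*, so z* = 0.46/0.0405 = 11.4.

x* ≈ 290, y* ≈ 2.13, z* ≈ 11.4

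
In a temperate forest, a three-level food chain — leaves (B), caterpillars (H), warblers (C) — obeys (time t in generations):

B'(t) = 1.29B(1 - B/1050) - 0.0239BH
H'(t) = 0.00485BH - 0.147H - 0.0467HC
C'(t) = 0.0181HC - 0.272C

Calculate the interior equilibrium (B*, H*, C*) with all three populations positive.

From dC/dt = 0: 0.0181H* = 0.272, so H* = 15.
From dB/dt = 0: 1.29(1 - B*/1050) = 0.0239·15, giving B* = 1050·(1 - 0.278) = 758.
From dH/dt = 0: 0.00485·758 - 0.147 = 0.0467C*, so C* = 3.53/0.0467 = 75.5.

B* ≈ 758, H* ≈ 15, C* ≈ 75.5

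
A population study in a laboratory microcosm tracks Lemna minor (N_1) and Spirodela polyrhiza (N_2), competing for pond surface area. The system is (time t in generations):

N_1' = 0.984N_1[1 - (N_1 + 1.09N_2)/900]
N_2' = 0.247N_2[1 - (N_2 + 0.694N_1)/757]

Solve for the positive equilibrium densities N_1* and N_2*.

Setting both brackets to zero gives the nullclines N_1 + 1.09N_2 = 900 and 0.694N_1 + N_2 = 757.
Substituting N_2 = 757 - 0.694N_1 into the first: N_1(1 - 1.09·0.694) = 900 - 1.09·757.
So N_1* = 74.9/0.244 = 307, and then N_2* = 757 - 0.694·307 = 544.

N_1* ≈ 307, N_2* ≈ 544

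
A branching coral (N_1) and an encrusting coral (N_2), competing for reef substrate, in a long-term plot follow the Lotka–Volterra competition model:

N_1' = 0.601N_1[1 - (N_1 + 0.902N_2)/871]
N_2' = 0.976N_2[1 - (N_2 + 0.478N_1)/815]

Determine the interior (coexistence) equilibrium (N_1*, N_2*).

N_1* ≈ 239, N_2* ≈ 701

Setting both brackets to zero gives the nullclines N_1 + 0.902N_2 = 871 and 0.478N_1 + N_2 = 815.
Substituting N_2 = 815 - 0.478N_1 into the first: N_1(1 - 0.902·0.478) = 871 - 0.902·815.
So N_1* = 136/0.569 = 239, and then N_2* = 815 - 0.478·239 = 701.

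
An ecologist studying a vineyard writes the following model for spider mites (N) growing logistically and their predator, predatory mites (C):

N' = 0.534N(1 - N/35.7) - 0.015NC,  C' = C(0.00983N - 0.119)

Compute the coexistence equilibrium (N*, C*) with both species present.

From dC/dt = 0 with C > 0: 0.00983N* = 0.119, so N* = 12.1.
Substitute into dN/dt = 0: 0.534(1 - 12.1/35.7) = 0.015C*.
The bracket is 0.661, giving C* = 0.353/0.015 = 23.5.

N* ≈ 12.1, C* ≈ 23.5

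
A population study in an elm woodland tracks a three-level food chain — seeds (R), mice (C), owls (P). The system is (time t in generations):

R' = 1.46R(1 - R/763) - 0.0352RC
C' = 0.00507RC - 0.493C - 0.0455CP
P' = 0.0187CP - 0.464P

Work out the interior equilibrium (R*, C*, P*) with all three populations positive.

R* ≈ 307, C* ≈ 24.8, P* ≈ 23.3

From dP/dt = 0: 0.0187C* = 0.464, so C* = 24.8.
From dR/dt = 0: 1.46(1 - R*/763) = 0.0352·24.8, giving R* = 763·(1 - 0.598) = 307.
From dC/dt = 0: 0.00507·307 - 0.493 = 0.0455P*, so P* = 1.06/0.0455 = 23.3.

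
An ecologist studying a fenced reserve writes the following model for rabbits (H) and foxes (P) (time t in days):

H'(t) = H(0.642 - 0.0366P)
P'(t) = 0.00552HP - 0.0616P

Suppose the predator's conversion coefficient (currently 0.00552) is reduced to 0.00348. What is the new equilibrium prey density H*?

H* ≈ 17.7

At the interior fixed point, setting dP/dt = 0 with P > 0 fixes H* = (predator death rate)/(HP coefficient) — independent of the other coefficients.
With the change, H* = 0.0616/0.00348 = 17.7; it rises from 11.2.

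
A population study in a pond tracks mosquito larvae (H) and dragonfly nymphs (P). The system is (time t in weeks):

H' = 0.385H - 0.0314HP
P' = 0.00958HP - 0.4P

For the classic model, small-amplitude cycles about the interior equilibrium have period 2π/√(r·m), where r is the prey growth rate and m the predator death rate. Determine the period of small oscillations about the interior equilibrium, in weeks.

T ≈ 16 weeks

Here r = 0.385 and m = 0.4, so r·m = 0.154.
ω = √0.154 = 0.392 per week, hence T = 2π/ω ≈ 16 weeks.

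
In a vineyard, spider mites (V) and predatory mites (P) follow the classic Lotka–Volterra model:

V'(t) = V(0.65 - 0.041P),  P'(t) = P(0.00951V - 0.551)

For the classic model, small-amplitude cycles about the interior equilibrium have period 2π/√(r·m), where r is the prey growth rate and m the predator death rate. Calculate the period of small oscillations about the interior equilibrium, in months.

T ≈ 10.5 months

Here r = 0.65 and m = 0.551, so r·m = 0.358.
ω = √0.358 = 0.598 per month, hence T = 2π/ω ≈ 10.5 months.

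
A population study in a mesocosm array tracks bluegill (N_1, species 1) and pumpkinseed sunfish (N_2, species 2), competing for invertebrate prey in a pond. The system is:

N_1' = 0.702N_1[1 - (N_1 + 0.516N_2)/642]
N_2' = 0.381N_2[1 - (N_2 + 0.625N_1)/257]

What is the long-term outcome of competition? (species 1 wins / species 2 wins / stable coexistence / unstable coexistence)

Compare the nullcline intercepts: K1/α12 = 642/0.516 = 1240 > K2 = 257; K2/α21 = 257/0.625 = 411 < K1 = 642.
Since the inequalities point opposite ways, species 1 can invade but species 2 cannot.

species 1 excludes species 2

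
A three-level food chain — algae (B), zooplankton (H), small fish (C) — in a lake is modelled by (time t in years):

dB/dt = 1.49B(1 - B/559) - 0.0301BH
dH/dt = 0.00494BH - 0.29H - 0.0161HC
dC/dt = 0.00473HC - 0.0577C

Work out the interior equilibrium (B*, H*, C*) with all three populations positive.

From dC/dt = 0: 0.00473H* = 0.0577, so H* = 12.2.
From dB/dt = 0: 1.49(1 - B*/559) = 0.0301·12.2, giving B* = 559·(1 - 0.246) = 421.
From dH/dt = 0: 0.00494·421 - 0.29 = 0.0161C*, so C* = 1.79/0.0161 = 111.

B* ≈ 421, H* ≈ 12.2, C* ≈ 111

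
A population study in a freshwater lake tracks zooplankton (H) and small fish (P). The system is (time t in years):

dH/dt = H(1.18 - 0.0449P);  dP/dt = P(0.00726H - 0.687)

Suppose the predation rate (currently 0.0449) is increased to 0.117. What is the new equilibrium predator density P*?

At the interior fixed point, setting dH/dt = 0 with H > 0 fixes P* = (prey growth rate)/(HP coefficient) — independent of the other coefficients.
With the change, P* = 1.18/0.117 = 10.1; it falls from 26.3.

P* ≈ 10.1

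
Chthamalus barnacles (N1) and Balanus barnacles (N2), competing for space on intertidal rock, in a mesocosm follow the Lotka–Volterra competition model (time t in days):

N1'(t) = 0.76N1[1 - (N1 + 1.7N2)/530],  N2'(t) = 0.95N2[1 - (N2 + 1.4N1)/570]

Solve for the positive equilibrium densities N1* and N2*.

N1* ≈ 318, N2* ≈ 125

Setting both brackets to zero gives the nullclines N1 + 1.7N2 = 530 and 1.4N1 + N2 = 570.
Substituting N2 = 570 - 1.4N1 into the first: N1(1 - 1.7·1.4) = 530 - 1.7·570.
So N1* = -439/-1.38 = 318, and then N2* = 570 - 1.4·318 = 125.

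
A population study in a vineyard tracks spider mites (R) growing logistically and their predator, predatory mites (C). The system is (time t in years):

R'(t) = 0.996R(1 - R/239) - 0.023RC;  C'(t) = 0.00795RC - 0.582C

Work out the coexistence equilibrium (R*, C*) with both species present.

R* ≈ 73.2, C* ≈ 30

From dC/dt = 0 with C > 0: 0.00795R* = 0.582, so R* = 73.2.
Substitute into dR/dt = 0: 0.996(1 - 73.2/239) = 0.023C*.
The bracket is 0.694, giving C* = 0.691/0.023 = 30.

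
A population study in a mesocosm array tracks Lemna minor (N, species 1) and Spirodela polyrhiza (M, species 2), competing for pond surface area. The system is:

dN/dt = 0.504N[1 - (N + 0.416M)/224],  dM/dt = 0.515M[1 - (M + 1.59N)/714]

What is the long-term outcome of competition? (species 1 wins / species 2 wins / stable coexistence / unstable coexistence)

Compare the nullcline intercepts: K1/α12 = 224/0.416 = 538 < K2 = 714; K2/α21 = 714/1.59 = 449 > K1 = 224.
Since the inequalities point opposite ways, species 2 can invade but species 1 cannot.

species 2 excludes species 1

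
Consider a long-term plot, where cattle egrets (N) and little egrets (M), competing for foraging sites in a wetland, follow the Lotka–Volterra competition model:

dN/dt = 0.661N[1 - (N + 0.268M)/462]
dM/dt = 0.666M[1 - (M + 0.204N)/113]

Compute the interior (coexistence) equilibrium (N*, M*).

Setting both brackets to zero gives the nullclines N + 0.268M = 462 and 0.204N + M = 113.
Substituting M = 113 - 0.204N into the first: N(1 - 0.268·0.204) = 462 - 0.268·113.
So N* = 432/0.945 = 457, and then M* = 113 - 0.204·457 = 19.8.

N* ≈ 457, M* ≈ 19.8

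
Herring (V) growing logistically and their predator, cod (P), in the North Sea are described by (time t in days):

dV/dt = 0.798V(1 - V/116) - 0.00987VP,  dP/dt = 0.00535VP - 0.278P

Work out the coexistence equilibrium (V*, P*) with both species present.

From dP/dt = 0 with P > 0: 0.00535V* = 0.278, so V* = 52.
Substitute into dV/dt = 0: 0.798(1 - 52/116) = 0.00987P*.
The bracket is 0.552, giving P* = 0.441/0.00987 = 44.6.

V* ≈ 52, P* ≈ 44.6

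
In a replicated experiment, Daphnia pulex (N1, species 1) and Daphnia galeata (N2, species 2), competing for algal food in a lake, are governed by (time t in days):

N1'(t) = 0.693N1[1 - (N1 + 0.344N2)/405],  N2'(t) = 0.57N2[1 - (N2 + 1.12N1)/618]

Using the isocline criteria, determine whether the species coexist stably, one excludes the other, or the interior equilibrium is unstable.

Compare the nullcline intercepts: K1/α12 = 405/0.344 = 1180 > K2 = 618; K2/α21 = 618/1.12 = 552 > K1 = 405.
Since both inequalities hold, each species can invade when rare, so the interior equilibrium is stable.

stable coexistence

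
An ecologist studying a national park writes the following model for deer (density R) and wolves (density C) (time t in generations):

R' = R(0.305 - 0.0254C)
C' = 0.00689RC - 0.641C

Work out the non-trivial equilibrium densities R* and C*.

R* ≈ 93, C* ≈ 12

Set dC/dt = 0 with C > 0: 0.00689R - 0.641 = 0, so R* = 0.641/0.00689 = 93.
Set dR/dt = 0 with R > 0: 0.305 - 0.0254C = 0, so C* = 0.305/0.0254 = 12.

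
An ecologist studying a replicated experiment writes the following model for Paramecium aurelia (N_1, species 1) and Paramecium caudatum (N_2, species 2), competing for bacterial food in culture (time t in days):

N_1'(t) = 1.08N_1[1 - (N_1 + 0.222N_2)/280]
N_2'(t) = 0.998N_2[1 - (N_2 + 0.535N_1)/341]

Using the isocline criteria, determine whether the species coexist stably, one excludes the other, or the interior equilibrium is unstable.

Compare the nullcline intercepts: K1/α12 = 280/0.222 = 1260 > K2 = 341; K2/α21 = 341/0.535 = 637 > K1 = 280.
Since both inequalities hold, each species can invade when rare, so the interior equilibrium is stable.

stable coexistence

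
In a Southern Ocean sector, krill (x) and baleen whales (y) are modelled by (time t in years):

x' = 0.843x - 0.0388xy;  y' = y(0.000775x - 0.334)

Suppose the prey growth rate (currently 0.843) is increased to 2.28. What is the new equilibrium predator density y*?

y* ≈ 58.8

At the interior fixed point, setting dx/dt = 0 with x > 0 fixes y* = (prey growth rate)/(xy coefficient) — independent of the other coefficients.
With the change, y* = 2.28/0.0388 = 58.8; it rises from 21.7.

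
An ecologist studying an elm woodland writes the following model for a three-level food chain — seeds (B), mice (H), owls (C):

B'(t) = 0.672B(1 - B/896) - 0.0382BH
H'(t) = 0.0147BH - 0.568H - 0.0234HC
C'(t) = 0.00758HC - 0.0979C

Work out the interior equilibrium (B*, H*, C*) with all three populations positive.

From dC/dt = 0: 0.00758H* = 0.0979, so H* = 12.9.
From dB/dt = 0: 0.672(1 - B*/896) = 0.0382·12.9, giving B* = 896·(1 - 0.734) = 238.
From dH/dt = 0: 0.0147·238 - 0.568 = 0.0234C*, so C* = 2.93/0.0234 = 125.

B* ≈ 238, H* ≈ 12.9, C* ≈ 125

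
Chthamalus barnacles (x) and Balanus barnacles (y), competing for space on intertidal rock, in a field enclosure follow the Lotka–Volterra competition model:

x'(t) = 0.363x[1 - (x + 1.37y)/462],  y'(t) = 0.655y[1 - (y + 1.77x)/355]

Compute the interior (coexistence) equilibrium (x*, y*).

Setting both brackets to zero gives the nullclines x + 1.37y = 462 and 1.77x + y = 355.
Substituting y = 355 - 1.77x into the first: x(1 - 1.37·1.77) = 462 - 1.37·355.
So x* = -24.4/-1.42 = 17.1, and then y* = 355 - 1.77·17.1 = 325.

x* ≈ 17.1, y* ≈ 325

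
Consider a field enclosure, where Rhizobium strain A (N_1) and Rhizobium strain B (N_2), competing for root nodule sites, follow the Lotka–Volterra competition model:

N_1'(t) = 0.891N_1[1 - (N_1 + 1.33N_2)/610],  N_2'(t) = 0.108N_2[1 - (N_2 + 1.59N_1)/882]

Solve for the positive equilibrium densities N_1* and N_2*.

N_1* ≈ 505, N_2* ≈ 78.9

Setting both brackets to zero gives the nullclines N_1 + 1.33N_2 = 610 and 1.59N_1 + N_2 = 882.
Substituting N_2 = 882 - 1.59N_1 into the first: N_1(1 - 1.33·1.59) = 610 - 1.33·882.
So N_1* = -563/-1.11 = 505, and then N_2* = 882 - 1.59·505 = 78.9.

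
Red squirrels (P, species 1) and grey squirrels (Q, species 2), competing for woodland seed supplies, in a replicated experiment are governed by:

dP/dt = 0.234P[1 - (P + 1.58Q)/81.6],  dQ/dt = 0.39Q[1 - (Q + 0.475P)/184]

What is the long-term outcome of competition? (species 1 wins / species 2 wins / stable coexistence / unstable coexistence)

Compare the nullcline intercepts: K1/α12 = 81.6/1.58 = 51.6 < K2 = 184; K2/α21 = 184/0.475 = 387 > K1 = 81.6.
Since the inequalities point opposite ways, species 2 can invade but species 1 cannot.

species 2 excludes species 1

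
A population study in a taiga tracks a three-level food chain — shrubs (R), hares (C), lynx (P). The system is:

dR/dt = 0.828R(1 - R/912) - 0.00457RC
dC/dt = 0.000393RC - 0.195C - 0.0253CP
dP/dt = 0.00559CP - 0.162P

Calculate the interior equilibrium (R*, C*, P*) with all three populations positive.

From dP/dt = 0: 0.00559C* = 0.162, so C* = 29.
From dR/dt = 0: 0.828(1 - R*/912) = 0.00457·29, giving R* = 912·(1 - 0.16) = 766.
From dC/dt = 0: 0.000393·766 - 0.195 = 0.0253P*, so P* = 0.106/0.0253 = 4.19.

R* ≈ 766, C* ≈ 29, P* ≈ 4.19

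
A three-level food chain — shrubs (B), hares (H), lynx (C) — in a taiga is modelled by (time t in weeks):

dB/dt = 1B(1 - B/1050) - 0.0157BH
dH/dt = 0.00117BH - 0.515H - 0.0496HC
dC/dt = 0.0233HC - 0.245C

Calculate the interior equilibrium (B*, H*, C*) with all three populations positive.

From dC/dt = 0: 0.0233H* = 0.245, so H* = 10.5.
From dB/dt = 0: 1(1 - B*/1050) = 0.0157·10.5, giving B* = 1050·(1 - 0.165) = 877.
From dH/dt = 0: 0.00117·877 - 0.515 = 0.0496C*, so C* = 0.511/0.0496 = 10.3.

B* ≈ 877, H* ≈ 10.5, C* ≈ 10.3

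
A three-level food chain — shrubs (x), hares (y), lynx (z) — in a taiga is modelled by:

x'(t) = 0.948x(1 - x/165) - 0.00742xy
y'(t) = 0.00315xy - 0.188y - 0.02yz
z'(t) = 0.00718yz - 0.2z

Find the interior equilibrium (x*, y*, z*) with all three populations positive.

x* ≈ 129, y* ≈ 27.9, z* ≈ 10.9

From dz/dt = 0: 0.00718y* = 0.2, so y* = 27.9.
From dx/dt = 0: 0.948(1 - x*/165) = 0.00742·27.9, giving x* = 165·(1 - 0.218) = 129.
From dy/dt = 0: 0.00315·129 - 0.188 = 0.02z*, so z* = 0.218/0.02 = 10.9.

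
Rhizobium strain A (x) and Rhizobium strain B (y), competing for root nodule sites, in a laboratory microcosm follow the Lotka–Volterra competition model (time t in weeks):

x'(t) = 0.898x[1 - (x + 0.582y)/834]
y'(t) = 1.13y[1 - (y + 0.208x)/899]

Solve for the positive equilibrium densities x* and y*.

Setting both brackets to zero gives the nullclines x + 0.582y = 834 and 0.208x + y = 899.
Substituting y = 899 - 0.208x into the first: x(1 - 0.582·0.208) = 834 - 0.582·899.
So x* = 311/0.879 = 354, and then y* = 899 - 0.208·354 = 825.

x* ≈ 354, y* ≈ 825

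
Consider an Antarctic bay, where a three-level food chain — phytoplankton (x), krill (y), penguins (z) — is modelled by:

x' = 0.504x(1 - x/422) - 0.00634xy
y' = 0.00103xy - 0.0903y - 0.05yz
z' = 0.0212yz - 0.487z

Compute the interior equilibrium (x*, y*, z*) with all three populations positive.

From dz/dt = 0: 0.0212y* = 0.487, so y* = 23.
From dx/dt = 0: 0.504(1 - x*/422) = 0.00634·23, giving x* = 422·(1 - 0.289) = 300.
From dy/dt = 0: 0.00103·300 - 0.0903 = 0.05z*, so z* = 0.219/0.05 = 4.38.

x* ≈ 300, y* ≈ 23, z* ≈ 4.38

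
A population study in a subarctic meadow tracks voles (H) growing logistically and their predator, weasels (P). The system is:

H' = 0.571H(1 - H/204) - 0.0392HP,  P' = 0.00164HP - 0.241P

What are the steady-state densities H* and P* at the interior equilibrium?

H* ≈ 147, P* ≈ 4.07

From dP/dt = 0 with P > 0: 0.00164H* = 0.241, so H* = 147.
Substitute into dH/dt = 0: 0.571(1 - 147/204) = 0.0392P*.
The bracket is 0.28, giving P* = 0.16/0.0392 = 4.07.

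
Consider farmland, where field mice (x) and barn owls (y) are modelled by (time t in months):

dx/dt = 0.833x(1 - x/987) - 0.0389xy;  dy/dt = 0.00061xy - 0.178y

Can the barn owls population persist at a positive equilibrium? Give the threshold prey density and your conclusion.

The predator equation gives dy/dt > 0 only when x > 0.178/0.00061 = 292.
Without the predator, x → K = 987. Since 987 > 292, the predator can invade and persist.

Threshold x = 292; K > 292, so yes, the predator persists.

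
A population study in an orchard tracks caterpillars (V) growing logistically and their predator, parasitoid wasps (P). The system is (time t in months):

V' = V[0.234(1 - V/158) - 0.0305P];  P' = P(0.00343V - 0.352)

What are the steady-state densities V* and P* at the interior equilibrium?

From dP/dt = 0 with P > 0: 0.00343V* = 0.352, so V* = 103.
Substitute into dV/dt = 0: 0.234(1 - 103/158) = 0.0305P*.
The bracket is 0.35, giving P* = 0.082/0.0305 = 2.69.

V* ≈ 103, P* ≈ 2.69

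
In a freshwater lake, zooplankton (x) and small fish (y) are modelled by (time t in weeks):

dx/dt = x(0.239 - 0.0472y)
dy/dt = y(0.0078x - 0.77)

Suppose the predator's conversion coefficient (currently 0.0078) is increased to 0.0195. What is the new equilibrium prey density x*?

x* ≈ 39.5

At the interior fixed point, setting dy/dt = 0 with y > 0 fixes x* = (predator death rate)/(xy coefficient) — independent of the other coefficients.
With the change, x* = 0.77/0.0195 = 39.5; it falls from 98.7.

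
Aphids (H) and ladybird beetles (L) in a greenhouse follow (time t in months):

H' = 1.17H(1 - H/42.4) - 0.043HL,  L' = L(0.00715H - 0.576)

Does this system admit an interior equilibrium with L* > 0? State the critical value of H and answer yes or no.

Threshold H = 80.6; K < 80.6, so no, the predator goes extinct.

The predator equation gives dL/dt > 0 only when H > 0.576/0.00715 = 80.6.
Without the predator, H → K = 42.4. Since 42.4 < 80.6, the predator cannot invade.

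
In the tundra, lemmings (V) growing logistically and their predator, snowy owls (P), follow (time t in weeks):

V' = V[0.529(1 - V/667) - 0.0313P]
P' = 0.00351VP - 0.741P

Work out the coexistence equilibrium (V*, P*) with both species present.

From dP/dt = 0 with P > 0: 0.00351V* = 0.741, so V* = 211.
Substitute into dV/dt = 0: 0.529(1 - 211/667) = 0.0313P*.
The bracket is 0.683, giving P* = 0.362/0.0313 = 11.6.

V* ≈ 211, P* ≈ 11.6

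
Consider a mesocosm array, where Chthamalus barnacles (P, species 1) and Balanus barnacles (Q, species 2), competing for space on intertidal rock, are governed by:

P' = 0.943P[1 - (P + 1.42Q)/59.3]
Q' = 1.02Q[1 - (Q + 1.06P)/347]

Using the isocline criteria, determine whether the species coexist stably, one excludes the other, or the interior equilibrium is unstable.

species 2 excludes species 1

Compare the nullcline intercepts: K1/α12 = 59.3/1.42 = 41.8 < K2 = 347; K2/α21 = 347/1.06 = 327 > K1 = 59.3.
Since the inequalities point opposite ways, species 2 can invade but species 1 cannot.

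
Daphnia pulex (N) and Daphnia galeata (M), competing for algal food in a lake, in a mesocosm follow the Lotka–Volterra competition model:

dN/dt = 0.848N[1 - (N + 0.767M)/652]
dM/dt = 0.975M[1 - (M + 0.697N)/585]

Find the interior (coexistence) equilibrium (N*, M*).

Setting both brackets to zero gives the nullclines N + 0.767M = 652 and 0.697N + M = 585.
Substituting M = 585 - 0.697N into the first: N(1 - 0.767·0.697) = 652 - 0.767·585.
So N* = 203/0.465 = 437, and then M* = 585 - 0.697·437 = 281.

N* ≈ 437, M* ≈ 281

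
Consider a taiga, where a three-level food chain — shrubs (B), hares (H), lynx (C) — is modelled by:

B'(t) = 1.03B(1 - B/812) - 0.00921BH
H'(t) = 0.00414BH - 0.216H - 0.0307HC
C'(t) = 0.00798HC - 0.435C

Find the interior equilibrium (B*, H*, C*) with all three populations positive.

B* ≈ 416, H* ≈ 54.5, C* ≈ 49.1

From dC/dt = 0: 0.00798H* = 0.435, so H* = 54.5.
From dB/dt = 0: 1.03(1 - B*/812) = 0.00921·54.5, giving B* = 812·(1 - 0.487) = 416.
From dH/dt = 0: 0.00414·416 - 0.216 = 0.0307C*, so C* = 1.51/0.0307 = 49.1.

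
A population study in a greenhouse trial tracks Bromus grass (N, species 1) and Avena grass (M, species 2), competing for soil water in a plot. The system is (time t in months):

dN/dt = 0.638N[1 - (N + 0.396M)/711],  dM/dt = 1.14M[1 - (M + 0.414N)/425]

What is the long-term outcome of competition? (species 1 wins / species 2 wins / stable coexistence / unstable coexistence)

stable coexistence

Compare the nullcline intercepts: K1/α12 = 711/0.396 = 1800 > K2 = 425; K2/α21 = 425/0.414 = 1030 > K1 = 711.
Since both inequalities hold, each species can invade when rare, so the interior equilibrium is stable.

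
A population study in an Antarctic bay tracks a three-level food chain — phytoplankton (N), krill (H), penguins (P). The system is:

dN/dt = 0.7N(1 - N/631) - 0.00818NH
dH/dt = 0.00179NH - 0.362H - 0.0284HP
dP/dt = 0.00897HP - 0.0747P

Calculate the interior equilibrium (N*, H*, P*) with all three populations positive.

N* ≈ 570, H* ≈ 8.33, P* ≈ 23.2

From dP/dt = 0: 0.00897H* = 0.0747, so H* = 8.33.
From dN/dt = 0: 0.7(1 - N*/631) = 0.00818·8.33, giving N* = 631·(1 - 0.0973) = 570.
From dH/dt = 0: 0.00179·570 - 0.362 = 0.0284P*, so P* = 0.658/0.0284 = 23.2.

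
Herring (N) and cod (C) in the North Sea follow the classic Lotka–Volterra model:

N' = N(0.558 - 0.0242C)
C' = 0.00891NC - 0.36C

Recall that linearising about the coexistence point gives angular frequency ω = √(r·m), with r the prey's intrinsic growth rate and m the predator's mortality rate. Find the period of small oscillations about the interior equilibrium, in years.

T ≈ 14 years

Here r = 0.558 and m = 0.36, so r·m = 0.201.
ω = √0.201 = 0.448 per year, hence T = 2π/ω ≈ 14 years.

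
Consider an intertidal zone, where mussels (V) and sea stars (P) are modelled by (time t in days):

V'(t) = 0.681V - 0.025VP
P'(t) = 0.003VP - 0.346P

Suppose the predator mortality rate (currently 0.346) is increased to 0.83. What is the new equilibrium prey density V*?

V* ≈ 277

At the interior fixed point, setting dP/dt = 0 with P > 0 fixes V* = (predator death rate)/(VP coefficient) — independent of the other coefficients.
With the change, V* = 0.83/0.003 = 277; it rises from 115.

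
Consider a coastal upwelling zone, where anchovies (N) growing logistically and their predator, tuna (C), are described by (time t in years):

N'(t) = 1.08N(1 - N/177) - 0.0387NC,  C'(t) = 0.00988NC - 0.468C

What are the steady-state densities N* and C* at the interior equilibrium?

From dC/dt = 0 with C > 0: 0.00988N* = 0.468, so N* = 47.4.
Substitute into dN/dt = 0: 1.08(1 - 47.4/177) = 0.0387C*.
The bracket is 0.732, giving C* = 0.791/0.0387 = 20.4.

N* ≈ 47.4, C* ≈ 20.4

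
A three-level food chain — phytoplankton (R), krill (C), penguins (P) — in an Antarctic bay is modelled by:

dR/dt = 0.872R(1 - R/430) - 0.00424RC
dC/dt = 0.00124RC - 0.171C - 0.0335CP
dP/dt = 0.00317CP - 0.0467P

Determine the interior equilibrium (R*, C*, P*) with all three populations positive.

From dP/dt = 0: 0.00317C* = 0.0467, so C* = 14.7.
From dR/dt = 0: 0.872(1 - R*/430) = 0.00424·14.7, giving R* = 430·(1 - 0.0716) = 399.
From dC/dt = 0: 0.00124·399 - 0.171 = 0.0335P*, so P* = 0.324/0.0335 = 9.67.

R* ≈ 399, C* ≈ 14.7, P* ≈ 9.67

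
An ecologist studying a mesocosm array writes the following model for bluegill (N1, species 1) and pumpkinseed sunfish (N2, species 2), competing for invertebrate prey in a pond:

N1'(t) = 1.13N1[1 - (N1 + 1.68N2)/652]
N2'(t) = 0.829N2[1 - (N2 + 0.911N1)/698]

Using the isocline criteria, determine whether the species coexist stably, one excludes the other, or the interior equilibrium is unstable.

species 2 excludes species 1

Compare the nullcline intercepts: K1/α12 = 652/1.68 = 388 < K2 = 698; K2/α21 = 698/0.911 = 766 > K1 = 652.
Since the inequalities point opposite ways, species 2 can invade but species 1 cannot.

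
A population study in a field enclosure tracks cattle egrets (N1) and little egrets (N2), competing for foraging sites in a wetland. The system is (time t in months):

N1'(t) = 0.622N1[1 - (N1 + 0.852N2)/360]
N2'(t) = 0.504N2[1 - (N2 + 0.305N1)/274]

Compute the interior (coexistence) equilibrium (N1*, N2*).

Setting both brackets to zero gives the nullclines N1 + 0.852N2 = 360 and 0.305N1 + N2 = 274.
Substituting N2 = 274 - 0.305N1 into the first: N1(1 - 0.852·0.305) = 360 - 0.852·274.
So N1* = 127/0.74 = 171, and then N2* = 274 - 0.305·171 = 222.

N1* ≈ 171, N2* ≈ 222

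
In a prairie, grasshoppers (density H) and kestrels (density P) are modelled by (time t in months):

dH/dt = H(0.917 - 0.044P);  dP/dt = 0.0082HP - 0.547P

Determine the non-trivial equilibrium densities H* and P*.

H* ≈ 66.7, P* ≈ 20.8

Set dP/dt = 0 with P > 0: 0.0082H - 0.547 = 0, so H* = 0.547/0.0082 = 66.7.
Set dH/dt = 0 with H > 0: 0.917 - 0.044P = 0, so P* = 0.917/0.044 = 20.8.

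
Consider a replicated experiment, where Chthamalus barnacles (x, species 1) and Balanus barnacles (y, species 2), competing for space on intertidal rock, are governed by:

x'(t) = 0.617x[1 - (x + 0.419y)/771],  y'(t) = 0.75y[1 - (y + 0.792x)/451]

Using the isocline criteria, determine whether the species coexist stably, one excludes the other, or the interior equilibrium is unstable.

species 1 excludes species 2

Compare the nullcline intercepts: K1/α12 = 771/0.419 = 1840 > K2 = 451; K2/α21 = 451/0.792 = 569 < K1 = 771.
Since the inequalities point opposite ways, species 1 can invade but species 2 cannot.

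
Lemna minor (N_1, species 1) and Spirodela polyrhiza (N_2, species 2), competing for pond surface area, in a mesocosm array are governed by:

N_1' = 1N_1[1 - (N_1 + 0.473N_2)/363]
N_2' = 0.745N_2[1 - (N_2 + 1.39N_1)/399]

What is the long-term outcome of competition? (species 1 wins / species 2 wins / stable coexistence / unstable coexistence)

species 1 excludes species 2

Compare the nullcline intercepts: K1/α12 = 363/0.473 = 767 > K2 = 399; K2/α21 = 399/1.39 = 287 < K1 = 363.
Since the inequalities point opposite ways, species 1 can invade but species 2 cannot.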